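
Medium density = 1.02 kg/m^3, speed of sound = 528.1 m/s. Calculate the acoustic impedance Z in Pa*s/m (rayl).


Given values:
  rho = 1.02 kg/m^3
  c = 528.1 m/s
Formula: Z = rho * c
Z = 1.02 * 528.1
Z = 538.66

538.66 rayl


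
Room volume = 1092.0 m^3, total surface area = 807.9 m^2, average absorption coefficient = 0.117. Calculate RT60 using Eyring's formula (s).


Given values:
  V = 1092.0 m^3, S = 807.9 m^2, alpha = 0.117
Formula: RT60 = 0.161 * V / (-S * ln(1 - alpha))
Compute ln(1 - 0.117) = ln(0.883) = -0.12443
Denominator: -807.9 * -0.12443 = 100.527
Numerator: 0.161 * 1092.0 = 175.812
RT60 = 175.812 / 100.527 = 1.749

1.749 s


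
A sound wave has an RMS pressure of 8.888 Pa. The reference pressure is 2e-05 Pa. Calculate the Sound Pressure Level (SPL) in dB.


Given values:
  p = 8.888 Pa
  p_ref = 2e-05 Pa
Formula: SPL = 20 * log10(p / p_ref)
Compute ratio: p / p_ref = 8.888 / 2e-05 = 444400
Compute log10: log10(444400) = 5.647774
Multiply: SPL = 20 * 5.647774 = 112.96

112.96 dB


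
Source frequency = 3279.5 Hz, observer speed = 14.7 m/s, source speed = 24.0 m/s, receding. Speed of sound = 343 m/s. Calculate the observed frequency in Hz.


Given values:
  f_s = 3279.5 Hz, v_o = 14.7 m/s, v_s = 24.0 m/s
  Direction: receding
Formula: f_o = f_s * (c - v_o) / (c + v_s)
Numerator: c - v_o = 343 - 14.7 = 328.3
Denominator: c + v_s = 343 + 24.0 = 367.0
f_o = 3279.5 * 328.3 / 367.0 = 2933.68

2933.68 Hz


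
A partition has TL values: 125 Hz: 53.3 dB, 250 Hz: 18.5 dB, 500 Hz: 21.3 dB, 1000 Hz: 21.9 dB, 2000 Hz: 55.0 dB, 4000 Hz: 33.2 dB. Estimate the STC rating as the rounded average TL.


Given TL values at each frequency:
  125 Hz: 53.3 dB
  250 Hz: 18.5 dB
  500 Hz: 21.3 dB
  1000 Hz: 21.9 dB
  2000 Hz: 55.0 dB
  4000 Hz: 33.2 dB
Formula: STC ~ round(average of TL values)
Sum = 53.3 + 18.5 + 21.3 + 21.9 + 55.0 + 33.2 = 203.2
Average = 203.2 / 6 = 33.87
Rounded: 34

34


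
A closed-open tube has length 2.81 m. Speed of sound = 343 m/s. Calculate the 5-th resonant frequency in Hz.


Given values:
  Tube type: closed-open, L = 2.81 m, c = 343 m/s, n = 5
Formula: f_n = (2n - 1) * c / (4 * L)
Compute 2n - 1 = 2*5 - 1 = 9
Compute 4 * L = 4 * 2.81 = 11.24
f = 9 * 343 / 11.24
f = 274.64

274.64 Hz


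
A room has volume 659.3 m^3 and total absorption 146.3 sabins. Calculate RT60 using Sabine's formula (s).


Given values:
  V = 659.3 m^3
  A = 146.3 sabins
Formula: RT60 = 0.161 * V / A
Numerator: 0.161 * 659.3 = 106.1473
RT60 = 106.1473 / 146.3 = 0.726

0.726 s


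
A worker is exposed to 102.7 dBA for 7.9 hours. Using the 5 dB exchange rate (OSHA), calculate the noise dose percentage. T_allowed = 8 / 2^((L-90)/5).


Given values:
  L = 102.7 dBA, T = 7.9 hours
Formula: T_allowed = 8 / 2^((L - 90) / 5)
Compute exponent: (102.7 - 90) / 5 = 2.54
Compute 2^(2.54) = 5.81589
T_allowed = 8 / 5.81589 = 1.375542 hours
Dose = (T / T_allowed) * 100
Dose = (7.9 / 1.375542) * 100 = 574.32

574.32 %


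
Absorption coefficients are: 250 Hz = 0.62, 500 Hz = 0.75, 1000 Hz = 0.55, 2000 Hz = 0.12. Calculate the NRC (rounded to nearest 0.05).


Given values:
  a_250 = 0.62, a_500 = 0.75
  a_1000 = 0.55, a_2000 = 0.12
Formula: NRC = (a250 + a500 + a1000 + a2000) / 4
Sum = 0.62 + 0.75 + 0.55 + 0.12 = 2.04
NRC = 2.04 / 4 = 0.51
Rounded to nearest 0.05: 0.5

0.5


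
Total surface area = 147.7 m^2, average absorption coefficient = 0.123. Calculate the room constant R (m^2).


Given values:
  S = 147.7 m^2, alpha = 0.123
Formula: R = S * alpha / (1 - alpha)
Numerator: 147.7 * 0.123 = 18.1671
Denominator: 1 - 0.123 = 0.877
R = 18.1671 / 0.877 = 20.72

20.72 m^2


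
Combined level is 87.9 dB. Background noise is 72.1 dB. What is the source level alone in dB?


Given values:
  L_total = 87.9 dB, L_bg = 72.1 dB
Formula: L_source = 10 * log10(10^(L_total/10) - 10^(L_bg/10))
Convert to linear:
  10^(87.9/10) = 616595001.8615
  10^(72.1/10) = 16218100.9736
Difference: 616595001.8615 - 16218100.9736 = 600376900.8879
L_source = 10 * log10(600376900.8879) = 87.78

87.78 dB


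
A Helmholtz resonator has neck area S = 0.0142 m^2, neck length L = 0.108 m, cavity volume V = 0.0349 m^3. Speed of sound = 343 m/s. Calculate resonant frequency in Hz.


Given values:
  S = 0.0142 m^2, L = 0.108 m, V = 0.0349 m^3, c = 343 m/s
Formula: f = (c / (2*pi)) * sqrt(S / (V * L))
Compute V * L = 0.0349 * 0.108 = 0.0037692
Compute S / (V * L) = 0.0142 / 0.0037692 = 3.7674
Compute sqrt(3.7674) = 1.940979
Compute c / (2*pi) = 343 / 6.283185 = 54.590148
f = 54.590148 * 1.940979 = 105.96

105.96 Hz


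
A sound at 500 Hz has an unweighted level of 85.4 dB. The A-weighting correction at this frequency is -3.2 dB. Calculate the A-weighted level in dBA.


Given values:
  SPL = 85.4 dB
  A-weighting at 500 Hz = -3.2 dB
Formula: L_A = SPL + A_weight
L_A = 85.4 + (-3.2)
L_A = 82.2

82.2 dBA


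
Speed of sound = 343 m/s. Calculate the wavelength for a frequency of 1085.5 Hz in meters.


Given values:
  c = 343 m/s, f = 1085.5 Hz
Formula: lambda = c / f
lambda = 343 / 1085.5
lambda = 0.316

0.316 m


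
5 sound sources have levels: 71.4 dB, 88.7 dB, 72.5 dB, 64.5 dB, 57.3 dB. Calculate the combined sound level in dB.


Formula: L_total = 10 * log10( sum(10^(Li/10)) )
  Source 1: 10^(71.4/10) = 13803842.646
  Source 2: 10^(88.7/10) = 741310241.3009
  Source 3: 10^(72.5/10) = 17782794.1004
  Source 4: 10^(64.5/10) = 2818382.9313
  Source 5: 10^(57.3/10) = 537031.7964
Sum of linear values = 776252292.775
L_total = 10 * log10(776252292.775) = 88.9

88.9 dB


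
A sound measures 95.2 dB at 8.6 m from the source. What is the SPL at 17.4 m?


Given values:
  SPL1 = 95.2 dB, r1 = 8.6 m, r2 = 17.4 m
Formula: SPL2 = SPL1 - 20 * log10(r2 / r1)
Compute ratio: r2 / r1 = 17.4 / 8.6 = 2.0233
Compute log10: log10(2.0233) = 0.30606
Compute drop: 20 * 0.30606 = 6.1212
SPL2 = 95.2 - 6.1212 = 89.08

89.08 dB


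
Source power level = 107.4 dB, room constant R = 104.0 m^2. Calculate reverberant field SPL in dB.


Given values:
  Lw = 107.4 dB, R = 104.0 m^2
Formula: SPL = Lw + 10 * log10(4 / R)
Compute 4 / R = 4 / 104.0 = 0.038462
Compute 10 * log10(0.038462) = -14.1497
SPL = 107.4 + (-14.1497) = 93.25

93.25 dB


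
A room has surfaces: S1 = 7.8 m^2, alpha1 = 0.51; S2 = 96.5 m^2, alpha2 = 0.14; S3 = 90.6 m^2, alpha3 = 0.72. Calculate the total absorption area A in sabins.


Given surfaces:
  Surface 1: 7.8 * 0.51 = 3.978
  Surface 2: 96.5 * 0.14 = 13.51
  Surface 3: 90.6 * 0.72 = 65.232
Formula: A = sum(Si * alpha_i)
A = 3.978 + 13.51 + 65.232
A = 82.72

82.72 sabins


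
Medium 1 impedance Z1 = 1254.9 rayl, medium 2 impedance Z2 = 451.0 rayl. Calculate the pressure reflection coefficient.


Given values:
  Z1 = 1254.9 rayl, Z2 = 451.0 rayl
Formula: R = (Z2 - Z1) / (Z2 + Z1)
Numerator: Z2 - Z1 = 451.0 - 1254.9 = -803.9
Denominator: Z2 + Z1 = 451.0 + 1254.9 = 1705.9
R = -803.9 / 1705.9 = -0.4712

-0.4712


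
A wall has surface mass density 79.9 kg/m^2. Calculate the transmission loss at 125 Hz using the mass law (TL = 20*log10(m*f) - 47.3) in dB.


Given values:
  m = 79.9 kg/m^2, f = 125 Hz
Formula: TL = 20 * log10(m * f) - 47.3
Compute m * f = 79.9 * 125 = 9987.5
Compute log10(9987.5) = 3.999457
Compute 20 * 3.999457 = 79.9891
TL = 79.9891 - 47.3 = 32.69

32.69 dB


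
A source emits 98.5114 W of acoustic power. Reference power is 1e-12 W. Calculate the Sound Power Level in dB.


Given values:
  W = 98.5114 W
  W_ref = 1e-12 W
Formula: SWL = 10 * log10(W / W_ref)
Compute ratio: W / W_ref = 98511400000000
Compute log10: log10(98511400000000) = 13.993486
Multiply: SWL = 10 * 13.993486 = 139.93

139.93 dB


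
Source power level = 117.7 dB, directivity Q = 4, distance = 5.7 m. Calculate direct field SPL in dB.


Given values:
  Lw = 117.7 dB, Q = 4, r = 5.7 m
Formula: SPL = Lw + 10 * log10(Q / (4 * pi * r^2))
Compute 4 * pi * r^2 = 4 * pi * 5.7^2 = 408.2814
Compute Q / denom = 4 / 408.2814 = 0.00979716
Compute 10 * log10(0.00979716) = -20.089
SPL = 117.7 + (-20.089) = 97.61

97.61 dB


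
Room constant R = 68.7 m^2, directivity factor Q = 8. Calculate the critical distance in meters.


Given values:
  R = 68.7 m^2, Q = 8
Formula: d_c = 0.141 * sqrt(Q * R)
Compute Q * R = 8 * 68.7 = 549.6
Compute sqrt(549.6) = 23.4435
d_c = 0.141 * 23.4435 = 3.306

3.306 m


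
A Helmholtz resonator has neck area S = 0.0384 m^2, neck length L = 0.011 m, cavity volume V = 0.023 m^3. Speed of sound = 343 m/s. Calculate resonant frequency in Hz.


Given values:
  S = 0.0384 m^2, L = 0.011 m, V = 0.023 m^3, c = 343 m/s
Formula: f = (c / (2*pi)) * sqrt(S / (V * L))
Compute V * L = 0.023 * 0.011 = 0.000253
Compute S / (V * L) = 0.0384 / 0.000253 = 151.7787
Compute sqrt(151.7787) = 12.31985
Compute c / (2*pi) = 343 / 6.283185 = 54.590148
f = 54.590148 * 12.31985 = 672.54

672.54 Hz


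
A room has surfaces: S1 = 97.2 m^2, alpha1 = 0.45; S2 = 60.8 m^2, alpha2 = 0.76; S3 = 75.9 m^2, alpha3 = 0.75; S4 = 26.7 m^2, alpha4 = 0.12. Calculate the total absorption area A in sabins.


Given surfaces:
  Surface 1: 97.2 * 0.45 = 43.74
  Surface 2: 60.8 * 0.76 = 46.208
  Surface 3: 75.9 * 0.75 = 56.925
  Surface 4: 26.7 * 0.12 = 3.204
Formula: A = sum(Si * alpha_i)
A = 43.74 + 46.208 + 56.925 + 3.204
A = 150.08

150.08 sabins


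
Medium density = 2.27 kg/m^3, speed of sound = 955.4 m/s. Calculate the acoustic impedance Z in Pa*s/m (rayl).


Given values:
  rho = 2.27 kg/m^3
  c = 955.4 m/s
Formula: Z = rho * c
Z = 2.27 * 955.4
Z = 2168.76

2168.76 rayl


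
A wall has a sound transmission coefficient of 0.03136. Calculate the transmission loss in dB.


Given values:
  tau = 0.03136
Formula: TL = 10 * log10(1 / tau)
Compute 1 / tau = 1 / 0.03136 = 31.8878
Compute log10(31.8878) = 1.503625
TL = 10 * 1.503625 = 15.04

15.04 dB


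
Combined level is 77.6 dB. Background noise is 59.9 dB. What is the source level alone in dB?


Given values:
  L_total = 77.6 dB, L_bg = 59.9 dB
Formula: L_source = 10 * log10(10^(L_total/10) - 10^(L_bg/10))
Convert to linear:
  10^(77.6/10) = 57543993.7337
  10^(59.9/10) = 977237.221
Difference: 57543993.7337 - 977237.221 = 56566756.5127
L_source = 10 * log10(56566756.5127) = 77.53

77.53 dB


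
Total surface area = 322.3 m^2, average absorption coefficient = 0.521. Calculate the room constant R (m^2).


Given values:
  S = 322.3 m^2, alpha = 0.521
Formula: R = S * alpha / (1 - alpha)
Numerator: 322.3 * 0.521 = 167.9183
Denominator: 1 - 0.521 = 0.479
R = 167.9183 / 0.479 = 350.56

350.56 m^2


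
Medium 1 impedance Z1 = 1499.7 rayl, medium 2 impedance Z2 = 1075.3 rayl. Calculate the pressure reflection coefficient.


Given values:
  Z1 = 1499.7 rayl, Z2 = 1075.3 rayl
Formula: R = (Z2 - Z1) / (Z2 + Z1)
Numerator: Z2 - Z1 = 1075.3 - 1499.7 = -424.4
Denominator: Z2 + Z1 = 1075.3 + 1499.7 = 2575.0
R = -424.4 / 2575.0 = -0.1648

-0.1648


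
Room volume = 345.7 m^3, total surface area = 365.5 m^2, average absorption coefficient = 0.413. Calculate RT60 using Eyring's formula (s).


Given values:
  V = 345.7 m^3, S = 365.5 m^2, alpha = 0.413
Formula: RT60 = 0.161 * V / (-S * ln(1 - alpha))
Compute ln(1 - 0.413) = ln(0.587) = -0.53273
Denominator: -365.5 * -0.53273 = 194.7128
Numerator: 0.161 * 345.7 = 55.6577
RT60 = 55.6577 / 194.7128 = 0.286

0.286 s


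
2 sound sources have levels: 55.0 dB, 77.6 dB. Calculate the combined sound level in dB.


Formula: L_total = 10 * log10( sum(10^(Li/10)) )
  Source 1: 10^(55.0/10) = 316227.766
  Source 2: 10^(77.6/10) = 57543993.7337
Sum of linear values = 57860221.4997
L_total = 10 * log10(57860221.4997) = 77.62

77.62 dB


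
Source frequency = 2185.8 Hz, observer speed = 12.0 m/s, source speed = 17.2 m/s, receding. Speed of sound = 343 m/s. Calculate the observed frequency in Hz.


Given values:
  f_s = 2185.8 Hz, v_o = 12.0 m/s, v_s = 17.2 m/s
  Direction: receding
Formula: f_o = f_s * (c - v_o) / (c + v_s)
Numerator: c - v_o = 343 - 12.0 = 331.0
Denominator: c + v_s = 343 + 17.2 = 360.2
f_o = 2185.8 * 331.0 / 360.2 = 2008.61

2008.61 Hz


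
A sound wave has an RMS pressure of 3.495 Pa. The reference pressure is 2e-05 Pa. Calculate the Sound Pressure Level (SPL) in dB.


Given values:
  p = 3.495 Pa
  p_ref = 2e-05 Pa
Formula: SPL = 20 * log10(p / p_ref)
Compute ratio: p / p_ref = 3.495 / 2e-05 = 174750
Compute log10: log10(174750) = 5.242417
Multiply: SPL = 20 * 5.242417 = 104.85

104.85 dB


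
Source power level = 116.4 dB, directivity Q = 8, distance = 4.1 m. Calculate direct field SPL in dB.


Given values:
  Lw = 116.4 dB, Q = 8, r = 4.1 m
Formula: SPL = Lw + 10 * log10(Q / (4 * pi * r^2))
Compute 4 * pi * r^2 = 4 * pi * 4.1^2 = 211.2407
Compute Q / denom = 8 / 211.2407 = 0.03787149
Compute 10 * log10(0.03787149) = -14.2169
SPL = 116.4 + (-14.2169) = 102.18

102.18 dB


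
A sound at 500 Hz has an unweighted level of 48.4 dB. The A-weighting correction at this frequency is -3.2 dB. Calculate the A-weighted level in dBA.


Given values:
  SPL = 48.4 dB
  A-weighting at 500 Hz = -3.2 dB
Formula: L_A = SPL + A_weight
L_A = 48.4 + (-3.2)
L_A = 45.2

45.2 dBA


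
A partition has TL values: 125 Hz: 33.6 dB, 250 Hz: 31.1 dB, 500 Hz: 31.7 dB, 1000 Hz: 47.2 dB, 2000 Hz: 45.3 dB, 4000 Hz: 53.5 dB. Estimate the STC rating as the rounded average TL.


Given TL values at each frequency:
  125 Hz: 33.6 dB
  250 Hz: 31.1 dB
  500 Hz: 31.7 dB
  1000 Hz: 47.2 dB
  2000 Hz: 45.3 dB
  4000 Hz: 53.5 dB
Formula: STC ~ round(average of TL values)
Sum = 33.6 + 31.1 + 31.7 + 47.2 + 45.3 + 53.5 = 242.4
Average = 242.4 / 6 = 40.4
Rounded: 40

40


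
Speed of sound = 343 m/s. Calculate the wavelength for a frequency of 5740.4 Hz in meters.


Given values:
  c = 343 m/s, f = 5740.4 Hz
Formula: lambda = c / f
lambda = 343 / 5740.4
lambda = 0.0598

0.0598 m


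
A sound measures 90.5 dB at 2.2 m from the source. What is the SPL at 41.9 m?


Given values:
  SPL1 = 90.5 dB, r1 = 2.2 m, r2 = 41.9 m
Formula: SPL2 = SPL1 - 20 * log10(r2 / r1)
Compute ratio: r2 / r1 = 41.9 / 2.2 = 19.0455
Compute log10: log10(19.0455) = 1.279792
Compute drop: 20 * 1.279792 = 25.5958
SPL2 = 90.5 - 25.5958 = 64.9

64.9 dB


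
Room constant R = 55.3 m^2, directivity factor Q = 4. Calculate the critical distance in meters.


Given values:
  R = 55.3 m^2, Q = 4
Formula: d_c = 0.141 * sqrt(Q * R)
Compute Q * R = 4 * 55.3 = 221.2
Compute sqrt(221.2) = 14.8728
d_c = 0.141 * 14.8728 = 2.097

2.097 m


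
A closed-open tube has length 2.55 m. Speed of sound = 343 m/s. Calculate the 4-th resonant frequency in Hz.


Given values:
  Tube type: closed-open, L = 2.55 m, c = 343 m/s, n = 4
Formula: f_n = (2n - 1) * c / (4 * L)
Compute 2n - 1 = 2*4 - 1 = 7
Compute 4 * L = 4 * 2.55 = 10.2
f = 7 * 343 / 10.2
f = 235.39

235.39 Hz


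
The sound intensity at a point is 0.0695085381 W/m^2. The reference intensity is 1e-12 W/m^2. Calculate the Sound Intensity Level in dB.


Given values:
  I = 0.0695085381 W/m^2
  I_ref = 1e-12 W/m^2
Formula: SIL = 10 * log10(I / I_ref)
Compute ratio: I / I_ref = 69508538100
Compute log10: log10(69508538100) = 10.842038
Multiply: SIL = 10 * 10.842038 = 108.42

108.42 dB


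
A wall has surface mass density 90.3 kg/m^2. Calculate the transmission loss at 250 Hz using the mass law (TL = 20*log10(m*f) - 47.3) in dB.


Given values:
  m = 90.3 kg/m^2, f = 250 Hz
Formula: TL = 20 * log10(m * f) - 47.3
Compute m * f = 90.3 * 250 = 22575.0
Compute log10(22575.0) = 4.353628
Compute 20 * 4.353628 = 87.0726
TL = 87.0726 - 47.3 = 39.77

39.77 dB


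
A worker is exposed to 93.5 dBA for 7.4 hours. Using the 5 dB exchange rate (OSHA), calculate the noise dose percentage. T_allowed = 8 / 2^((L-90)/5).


Given values:
  L = 93.5 dBA, T = 7.4 hours
Formula: T_allowed = 8 / 2^((L - 90) / 5)
Compute exponent: (93.5 - 90) / 5 = 0.7
Compute 2^(0.7) = 1.624505
T_allowed = 8 / 1.624505 = 4.924577 hours
Dose = (T / T_allowed) * 100
Dose = (7.4 / 4.924577) * 100 = 150.27

150.27 %


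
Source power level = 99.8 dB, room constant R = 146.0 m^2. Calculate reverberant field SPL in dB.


Given values:
  Lw = 99.8 dB, R = 146.0 m^2
Formula: SPL = Lw + 10 * log10(4 / R)
Compute 4 / R = 4 / 146.0 = 0.027397
Compute 10 * log10(0.027397) = -15.623
SPL = 99.8 + (-15.623) = 84.18

84.18 dB


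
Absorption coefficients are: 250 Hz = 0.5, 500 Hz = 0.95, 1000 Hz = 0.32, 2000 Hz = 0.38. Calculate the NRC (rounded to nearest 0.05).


Given values:
  a_250 = 0.5, a_500 = 0.95
  a_1000 = 0.32, a_2000 = 0.38
Formula: NRC = (a250 + a500 + a1000 + a2000) / 4
Sum = 0.5 + 0.95 + 0.32 + 0.38 = 2.15
NRC = 2.15 / 4 = 0.5375
Rounded to nearest 0.05: 0.55

0.55


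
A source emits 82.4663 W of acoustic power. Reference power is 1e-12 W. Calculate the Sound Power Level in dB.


Given values:
  W = 82.4663 W
  W_ref = 1e-12 W
Formula: SWL = 10 * log10(W / W_ref)
Compute ratio: W / W_ref = 82466300000000
Compute log10: log10(82466300000000) = 13.916277
Multiply: SWL = 10 * 13.916277 = 139.16

139.16 dB


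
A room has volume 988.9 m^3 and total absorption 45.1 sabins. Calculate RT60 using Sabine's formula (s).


Given values:
  V = 988.9 m^3
  A = 45.1 sabins
Formula: RT60 = 0.161 * V / A
Numerator: 0.161 * 988.9 = 159.2129
RT60 = 159.2129 / 45.1 = 3.53

3.53 s


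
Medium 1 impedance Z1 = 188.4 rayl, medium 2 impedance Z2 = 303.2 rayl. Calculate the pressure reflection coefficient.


Given values:
  Z1 = 188.4 rayl, Z2 = 303.2 rayl
Formula: R = (Z2 - Z1) / (Z2 + Z1)
Numerator: Z2 - Z1 = 303.2 - 188.4 = 114.8
Denominator: Z2 + Z1 = 303.2 + 188.4 = 491.6
R = 114.8 / 491.6 = 0.2335

0.2335


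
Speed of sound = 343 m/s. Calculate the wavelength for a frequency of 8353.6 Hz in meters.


Given values:
  c = 343 m/s, f = 8353.6 Hz
Formula: lambda = c / f
lambda = 343 / 8353.6
lambda = 0.0411

0.0411 m


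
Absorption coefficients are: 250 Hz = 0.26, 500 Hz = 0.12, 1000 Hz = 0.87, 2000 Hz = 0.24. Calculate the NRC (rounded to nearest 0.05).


Given values:
  a_250 = 0.26, a_500 = 0.12
  a_1000 = 0.87, a_2000 = 0.24
Formula: NRC = (a250 + a500 + a1000 + a2000) / 4
Sum = 0.26 + 0.12 + 0.87 + 0.24 = 1.49
NRC = 1.49 / 4 = 0.3725
Rounded to nearest 0.05: 0.35

0.35


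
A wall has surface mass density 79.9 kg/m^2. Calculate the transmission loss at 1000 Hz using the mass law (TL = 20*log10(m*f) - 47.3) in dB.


Given values:
  m = 79.9 kg/m^2, f = 1000 Hz
Formula: TL = 20 * log10(m * f) - 47.3
Compute m * f = 79.9 * 1000 = 79900.0
Compute log10(79900.0) = 4.902547
Compute 20 * 4.902547 = 98.0509
TL = 98.0509 - 47.3 = 50.75

50.75 dB


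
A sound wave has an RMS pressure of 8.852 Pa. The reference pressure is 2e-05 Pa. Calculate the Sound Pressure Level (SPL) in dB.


Given values:
  p = 8.852 Pa
  p_ref = 2e-05 Pa
Formula: SPL = 20 * log10(p / p_ref)
Compute ratio: p / p_ref = 8.852 / 2e-05 = 442600
Compute log10: log10(442600) = 5.646011
Multiply: SPL = 20 * 5.646011 = 112.92

112.92 dB


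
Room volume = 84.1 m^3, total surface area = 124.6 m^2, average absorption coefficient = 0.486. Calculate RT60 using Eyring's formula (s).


Given values:
  V = 84.1 m^3, S = 124.6 m^2, alpha = 0.486
Formula: RT60 = 0.161 * V / (-S * ln(1 - alpha))
Compute ln(1 - 0.486) = ln(0.514) = -0.665532
Denominator: -124.6 * -0.665532 = 82.9253
Numerator: 0.161 * 84.1 = 13.5401
RT60 = 13.5401 / 82.9253 = 0.163

0.163 s


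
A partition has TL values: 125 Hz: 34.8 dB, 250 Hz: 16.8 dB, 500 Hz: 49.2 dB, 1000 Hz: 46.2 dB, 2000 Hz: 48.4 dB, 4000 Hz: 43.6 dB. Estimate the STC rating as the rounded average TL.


Given TL values at each frequency:
  125 Hz: 34.8 dB
  250 Hz: 16.8 dB
  500 Hz: 49.2 dB
  1000 Hz: 46.2 dB
  2000 Hz: 48.4 dB
  4000 Hz: 43.6 dB
Formula: STC ~ round(average of TL values)
Sum = 34.8 + 16.8 + 49.2 + 46.2 + 48.4 + 43.6 = 239.0
Average = 239.0 / 6 = 39.83
Rounded: 40

40


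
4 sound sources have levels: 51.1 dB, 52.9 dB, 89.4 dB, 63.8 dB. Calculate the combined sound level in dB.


Formula: L_total = 10 * log10( sum(10^(Li/10)) )
  Source 1: 10^(51.1/10) = 128824.9552
  Source 2: 10^(52.9/10) = 194984.46
  Source 3: 10^(89.4/10) = 870963589.9561
  Source 4: 10^(63.8/10) = 2398832.919
Sum of linear values = 873686232.2903
L_total = 10 * log10(873686232.2903) = 89.41

89.41 dB


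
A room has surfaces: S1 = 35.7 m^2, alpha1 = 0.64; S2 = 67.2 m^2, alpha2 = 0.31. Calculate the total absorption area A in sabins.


Given surfaces:
  Surface 1: 35.7 * 0.64 = 22.848
  Surface 2: 67.2 * 0.31 = 20.832
Formula: A = sum(Si * alpha_i)
A = 22.848 + 20.832
A = 43.68

43.68 sabins


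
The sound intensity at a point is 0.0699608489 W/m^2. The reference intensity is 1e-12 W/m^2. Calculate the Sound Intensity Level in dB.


Given values:
  I = 0.0699608489 W/m^2
  I_ref = 1e-12 W/m^2
Formula: SIL = 10 * log10(I / I_ref)
Compute ratio: I / I_ref = 69960848900
Compute log10: log10(69960848900) = 10.844855
Multiply: SIL = 10 * 10.844855 = 108.45

108.45 dB


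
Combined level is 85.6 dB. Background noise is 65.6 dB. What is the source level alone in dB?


Given values:
  L_total = 85.6 dB, L_bg = 65.6 dB
Formula: L_source = 10 * log10(10^(L_total/10) - 10^(L_bg/10))
Convert to linear:
  10^(85.6/10) = 363078054.7701
  10^(65.6/10) = 3630780.5477
Difference: 363078054.7701 - 3630780.5477 = 359447274.2224
L_source = 10 * log10(359447274.2224) = 85.56

85.56 dB


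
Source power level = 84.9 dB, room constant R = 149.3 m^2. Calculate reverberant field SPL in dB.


Given values:
  Lw = 84.9 dB, R = 149.3 m^2
Formula: SPL = Lw + 10 * log10(4 / R)
Compute 4 / R = 4 / 149.3 = 0.026792
Compute 10 * log10(0.026792) = -15.7199
SPL = 84.9 + (-15.7199) = 69.18

69.18 dB


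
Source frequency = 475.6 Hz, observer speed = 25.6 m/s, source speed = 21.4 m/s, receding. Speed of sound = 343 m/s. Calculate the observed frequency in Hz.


Given values:
  f_s = 475.6 Hz, v_o = 25.6 m/s, v_s = 21.4 m/s
  Direction: receding
Formula: f_o = f_s * (c - v_o) / (c + v_s)
Numerator: c - v_o = 343 - 25.6 = 317.4
Denominator: c + v_s = 343 + 21.4 = 364.4
f_o = 475.6 * 317.4 / 364.4 = 414.26

414.26 Hz


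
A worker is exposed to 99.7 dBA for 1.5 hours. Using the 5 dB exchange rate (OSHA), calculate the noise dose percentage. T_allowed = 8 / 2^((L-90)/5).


Given values:
  L = 99.7 dBA, T = 1.5 hours
Formula: T_allowed = 8 / 2^((L - 90) / 5)
Compute exponent: (99.7 - 90) / 5 = 1.94
Compute 2^(1.94) = 3.837056
T_allowed = 8 / 3.837056 = 2.084932 hours
Dose = (T / T_allowed) * 100
Dose = (1.5 / 2.084932) * 100 = 71.94

71.94 %


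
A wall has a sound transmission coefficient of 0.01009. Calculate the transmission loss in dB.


Given values:
  tau = 0.01009
Formula: TL = 10 * log10(1 / tau)
Compute 1 / tau = 1 / 0.01009 = 99.108
Compute log10(99.108) = 1.996109
TL = 10 * 1.996109 = 19.96

19.96 dB


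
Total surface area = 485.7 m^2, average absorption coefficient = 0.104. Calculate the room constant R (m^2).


Given values:
  S = 485.7 m^2, alpha = 0.104
Formula: R = S * alpha / (1 - alpha)
Numerator: 485.7 * 0.104 = 50.5128
Denominator: 1 - 0.104 = 0.896
R = 50.5128 / 0.896 = 56.38

56.38 m^2


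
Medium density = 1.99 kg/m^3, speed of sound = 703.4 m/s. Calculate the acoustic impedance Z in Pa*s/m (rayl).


Given values:
  rho = 1.99 kg/m^3
  c = 703.4 m/s
Formula: Z = rho * c
Z = 1.99 * 703.4
Z = 1399.77

1399.77 rayl


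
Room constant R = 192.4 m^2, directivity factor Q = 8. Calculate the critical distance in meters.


Given values:
  R = 192.4 m^2, Q = 8
Formula: d_c = 0.141 * sqrt(Q * R)
Compute Q * R = 8 * 192.4 = 1539.2
Compute sqrt(1539.2) = 39.2326
d_c = 0.141 * 39.2326 = 5.532

5.532 m


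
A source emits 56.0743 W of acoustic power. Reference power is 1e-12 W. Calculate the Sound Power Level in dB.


Given values:
  W = 56.0743 W
  W_ref = 1e-12 W
Formula: SWL = 10 * log10(W / W_ref)
Compute ratio: W / W_ref = 56074300000000
Compute log10: log10(56074300000000) = 13.748764
Multiply: SWL = 10 * 13.748764 = 137.49

137.49 dB


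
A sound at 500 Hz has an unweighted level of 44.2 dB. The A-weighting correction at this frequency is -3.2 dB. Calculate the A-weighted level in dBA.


Given values:
  SPL = 44.2 dB
  A-weighting at 500 Hz = -3.2 dB
Formula: L_A = SPL + A_weight
L_A = 44.2 + (-3.2)
L_A = 41.0

41.0 dBA


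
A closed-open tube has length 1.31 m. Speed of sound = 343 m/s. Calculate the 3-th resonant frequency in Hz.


Given values:
  Tube type: closed-open, L = 1.31 m, c = 343 m/s, n = 3
Formula: f_n = (2n - 1) * c / (4 * L)
Compute 2n - 1 = 2*3 - 1 = 5
Compute 4 * L = 4 * 1.31 = 5.24
f = 5 * 343 / 5.24
f = 327.29

327.29 Hz


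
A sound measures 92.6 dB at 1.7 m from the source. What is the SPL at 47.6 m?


Given values:
  SPL1 = 92.6 dB, r1 = 1.7 m, r2 = 47.6 m
Formula: SPL2 = SPL1 - 20 * log10(r2 / r1)
Compute ratio: r2 / r1 = 47.6 / 1.7 = 28.0
Compute log10: log10(28.0) = 1.447158
Compute drop: 20 * 1.447158 = 28.9432
SPL2 = 92.6 - 28.9432 = 63.66

63.66 dB


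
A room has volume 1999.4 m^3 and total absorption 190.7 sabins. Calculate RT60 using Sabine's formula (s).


Given values:
  V = 1999.4 m^3
  A = 190.7 sabins
Formula: RT60 = 0.161 * V / A
Numerator: 0.161 * 1999.4 = 321.9034
RT60 = 321.9034 / 190.7 = 1.688

1.688 s


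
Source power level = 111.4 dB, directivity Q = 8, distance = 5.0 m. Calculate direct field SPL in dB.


Given values:
  Lw = 111.4 dB, Q = 8, r = 5.0 m
Formula: SPL = Lw + 10 * log10(Q / (4 * pi * r^2))
Compute 4 * pi * r^2 = 4 * pi * 5.0^2 = 314.1593
Compute Q / denom = 8 / 314.1593 = 0.02546479
Compute 10 * log10(0.02546479) = -15.9406
SPL = 111.4 + (-15.9406) = 95.46

95.46 dB


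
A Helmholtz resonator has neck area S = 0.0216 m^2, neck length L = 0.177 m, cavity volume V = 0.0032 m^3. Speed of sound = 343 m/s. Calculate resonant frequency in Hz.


Given values:
  S = 0.0216 m^2, L = 0.177 m, V = 0.0032 m^3, c = 343 m/s
Formula: f = (c / (2*pi)) * sqrt(S / (V * L))
Compute V * L = 0.0032 * 0.177 = 0.0005664
Compute S / (V * L) = 0.0216 / 0.0005664 = 38.1356
Compute sqrt(38.1356) = 6.175403
Compute c / (2*pi) = 343 / 6.283185 = 54.590148
f = 54.590148 * 6.175403 = 337.12

337.12 Hz


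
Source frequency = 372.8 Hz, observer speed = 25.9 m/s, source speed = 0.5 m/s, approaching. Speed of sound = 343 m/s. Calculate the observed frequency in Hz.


Given values:
  f_s = 372.8 Hz, v_o = 25.9 m/s, v_s = 0.5 m/s
  Direction: approaching
Formula: f_o = f_s * (c + v_o) / (c - v_s)
Numerator: c + v_o = 343 + 25.9 = 368.9
Denominator: c - v_s = 343 - 0.5 = 342.5
f_o = 372.8 * 368.9 / 342.5 = 401.54

401.54 Hz


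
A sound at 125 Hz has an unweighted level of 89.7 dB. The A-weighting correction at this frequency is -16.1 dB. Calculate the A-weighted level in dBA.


Given values:
  SPL = 89.7 dB
  A-weighting at 125 Hz = -16.1 dB
Formula: L_A = SPL + A_weight
L_A = 89.7 + (-16.1)
L_A = 73.6

73.6 dBA


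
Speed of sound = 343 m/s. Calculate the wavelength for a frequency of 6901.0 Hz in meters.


Given values:
  c = 343 m/s, f = 6901.0 Hz
Formula: lambda = c / f
lambda = 343 / 6901.0
lambda = 0.0497

0.0497 m


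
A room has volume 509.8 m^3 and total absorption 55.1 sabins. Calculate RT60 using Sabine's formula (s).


Given values:
  V = 509.8 m^3
  A = 55.1 sabins
Formula: RT60 = 0.161 * V / A
Numerator: 0.161 * 509.8 = 82.0778
RT60 = 82.0778 / 55.1 = 1.49

1.49 s


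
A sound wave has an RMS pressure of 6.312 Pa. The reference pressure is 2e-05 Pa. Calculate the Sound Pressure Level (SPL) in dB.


Given values:
  p = 6.312 Pa
  p_ref = 2e-05 Pa
Formula: SPL = 20 * log10(p / p_ref)
Compute ratio: p / p_ref = 6.312 / 2e-05 = 315600
Compute log10: log10(315600) = 5.499137
Multiply: SPL = 20 * 5.499137 = 109.98

109.98 dB


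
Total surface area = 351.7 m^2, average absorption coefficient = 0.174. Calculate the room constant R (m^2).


Given values:
  S = 351.7 m^2, alpha = 0.174
Formula: R = S * alpha / (1 - alpha)
Numerator: 351.7 * 0.174 = 61.1958
Denominator: 1 - 0.174 = 0.826
R = 61.1958 / 0.826 = 74.09

74.09 m^2


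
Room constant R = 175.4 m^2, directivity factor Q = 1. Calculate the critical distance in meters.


Given values:
  R = 175.4 m^2, Q = 1
Formula: d_c = 0.141 * sqrt(Q * R)
Compute Q * R = 1 * 175.4 = 175.4
Compute sqrt(175.4) = 13.2439
d_c = 0.141 * 13.2439 = 1.867

1.867 m


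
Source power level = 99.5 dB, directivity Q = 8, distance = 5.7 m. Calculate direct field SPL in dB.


Given values:
  Lw = 99.5 dB, Q = 8, r = 5.7 m
Formula: SPL = Lw + 10 * log10(Q / (4 * pi * r^2))
Compute 4 * pi * r^2 = 4 * pi * 5.7^2 = 408.2814
Compute Q / denom = 8 / 408.2814 = 0.01959433
Compute 10 * log10(0.01959433) = -17.0787
SPL = 99.5 + (-17.0787) = 82.42

82.42 dB


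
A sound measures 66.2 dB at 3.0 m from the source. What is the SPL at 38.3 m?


Given values:
  SPL1 = 66.2 dB, r1 = 3.0 m, r2 = 38.3 m
Formula: SPL2 = SPL1 - 20 * log10(r2 / r1)
Compute ratio: r2 / r1 = 38.3 / 3.0 = 12.7667
Compute log10: log10(12.7667) = 1.106079
Compute drop: 20 * 1.106079 = 22.1216
SPL2 = 66.2 - 22.1216 = 44.08

44.08 dB


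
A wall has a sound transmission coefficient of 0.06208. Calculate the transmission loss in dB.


Given values:
  tau = 0.06208
Formula: TL = 10 * log10(1 / tau)
Compute 1 / tau = 1 / 0.06208 = 16.1082
Compute log10(16.1082) = 1.207047
TL = 10 * 1.207047 = 12.07

12.07 dB


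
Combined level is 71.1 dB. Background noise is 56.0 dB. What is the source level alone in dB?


Given values:
  L_total = 71.1 dB, L_bg = 56.0 dB
Formula: L_source = 10 * log10(10^(L_total/10) - 10^(L_bg/10))
Convert to linear:
  10^(71.1/10) = 12882495.5169
  10^(56.0/10) = 398107.1706
Difference: 12882495.5169 - 398107.1706 = 12484388.3463
L_source = 10 * log10(12484388.3463) = 70.96

70.96 dB


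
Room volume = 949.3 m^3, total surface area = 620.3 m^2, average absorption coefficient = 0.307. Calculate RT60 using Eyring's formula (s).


Given values:
  V = 949.3 m^3, S = 620.3 m^2, alpha = 0.307
Formula: RT60 = 0.161 * V / (-S * ln(1 - alpha))
Compute ln(1 - 0.307) = ln(0.693) = -0.366725
Denominator: -620.3 * -0.366725 = 227.4795
Numerator: 0.161 * 949.3 = 152.8373
RT60 = 152.8373 / 227.4795 = 0.672

0.672 s


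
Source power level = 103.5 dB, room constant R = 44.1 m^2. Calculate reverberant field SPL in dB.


Given values:
  Lw = 103.5 dB, R = 44.1 m^2
Formula: SPL = Lw + 10 * log10(4 / R)
Compute 4 / R = 4 / 44.1 = 0.090703
Compute 10 * log10(0.090703) = -10.4238
SPL = 103.5 + (-10.4238) = 93.08

93.08 dB


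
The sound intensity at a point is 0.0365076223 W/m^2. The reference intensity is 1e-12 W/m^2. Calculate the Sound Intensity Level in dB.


Given values:
  I = 0.0365076223 W/m^2
  I_ref = 1e-12 W/m^2
Formula: SIL = 10 * log10(I / I_ref)
Compute ratio: I / I_ref = 36507622300
Compute log10: log10(36507622300) = 10.562384
Multiply: SIL = 10 * 10.562384 = 105.62

105.62 dB


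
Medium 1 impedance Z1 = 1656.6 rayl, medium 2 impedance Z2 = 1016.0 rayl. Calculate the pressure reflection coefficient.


Given values:
  Z1 = 1656.6 rayl, Z2 = 1016.0 rayl
Formula: R = (Z2 - Z1) / (Z2 + Z1)
Numerator: Z2 - Z1 = 1016.0 - 1656.6 = -640.6
Denominator: Z2 + Z1 = 1016.0 + 1656.6 = 2672.6
R = -640.6 / 2672.6 = -0.2397

-0.2397


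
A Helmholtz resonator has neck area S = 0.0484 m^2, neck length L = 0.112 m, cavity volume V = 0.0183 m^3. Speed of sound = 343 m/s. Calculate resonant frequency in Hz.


Given values:
  S = 0.0484 m^2, L = 0.112 m, V = 0.0183 m^3, c = 343 m/s
Formula: f = (c / (2*pi)) * sqrt(S / (V * L))
Compute V * L = 0.0183 * 0.112 = 0.0020496
Compute S / (V * L) = 0.0484 / 0.0020496 = 23.6144
Compute sqrt(23.6144) = 4.859465
Compute c / (2*pi) = 343 / 6.283185 = 54.590148
f = 54.590148 * 4.859465 = 265.28

265.28 Hz


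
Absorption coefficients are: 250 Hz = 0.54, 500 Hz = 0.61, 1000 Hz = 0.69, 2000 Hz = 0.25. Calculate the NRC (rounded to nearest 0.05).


Given values:
  a_250 = 0.54, a_500 = 0.61
  a_1000 = 0.69, a_2000 = 0.25
Formula: NRC = (a250 + a500 + a1000 + a2000) / 4
Sum = 0.54 + 0.61 + 0.69 + 0.25 = 2.09
NRC = 2.09 / 4 = 0.5225
Rounded to nearest 0.05: 0.5

0.5


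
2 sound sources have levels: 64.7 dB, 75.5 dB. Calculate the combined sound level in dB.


Formula: L_total = 10 * log10( sum(10^(Li/10)) )
  Source 1: 10^(64.7/10) = 2951209.2267
  Source 2: 10^(75.5/10) = 35481338.9234
Sum of linear values = 38432548.1501
L_total = 10 * log10(38432548.1501) = 75.85

75.85 dB


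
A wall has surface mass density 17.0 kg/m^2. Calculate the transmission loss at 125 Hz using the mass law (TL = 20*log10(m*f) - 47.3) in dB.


Given values:
  m = 17.0 kg/m^2, f = 125 Hz
Formula: TL = 20 * log10(m * f) - 47.3
Compute m * f = 17.0 * 125 = 2125.0
Compute log10(2125.0) = 3.327359
Compute 20 * 3.327359 = 66.5472
TL = 66.5472 - 47.3 = 19.25

19.25 dB


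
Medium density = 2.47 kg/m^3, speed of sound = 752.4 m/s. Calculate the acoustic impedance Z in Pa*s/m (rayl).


Given values:
  rho = 2.47 kg/m^3
  c = 752.4 m/s
Formula: Z = rho * c
Z = 2.47 * 752.4
Z = 1858.43

1858.43 rayl


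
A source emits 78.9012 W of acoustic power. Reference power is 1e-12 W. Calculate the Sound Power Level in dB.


Given values:
  W = 78.9012 W
  W_ref = 1e-12 W
Formula: SWL = 10 * log10(W / W_ref)
Compute ratio: W / W_ref = 78901200000000
Compute log10: log10(78901200000000) = 13.897084
Multiply: SWL = 10 * 13.897084 = 138.97

138.97 dB


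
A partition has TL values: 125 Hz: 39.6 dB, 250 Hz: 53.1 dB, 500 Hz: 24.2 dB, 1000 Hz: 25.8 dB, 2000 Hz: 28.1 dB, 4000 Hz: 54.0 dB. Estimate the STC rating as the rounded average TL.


Given TL values at each frequency:
  125 Hz: 39.6 dB
  250 Hz: 53.1 dB
  500 Hz: 24.2 dB
  1000 Hz: 25.8 dB
  2000 Hz: 28.1 dB
  4000 Hz: 54.0 dB
Formula: STC ~ round(average of TL values)
Sum = 39.6 + 53.1 + 24.2 + 25.8 + 28.1 + 54.0 = 224.8
Average = 224.8 / 6 = 37.47
Rounded: 37

37


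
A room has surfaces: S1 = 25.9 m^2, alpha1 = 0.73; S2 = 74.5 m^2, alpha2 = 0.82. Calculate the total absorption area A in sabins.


Given surfaces:
  Surface 1: 25.9 * 0.73 = 18.907
  Surface 2: 74.5 * 0.82 = 61.09
Formula: A = sum(Si * alpha_i)
A = 18.907 + 61.09
A = 80.0

80.0 sabins


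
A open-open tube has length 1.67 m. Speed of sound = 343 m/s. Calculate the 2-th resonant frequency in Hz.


Given values:
  Tube type: open-open, L = 1.67 m, c = 343 m/s, n = 2
Formula: f_n = n * c / (2 * L)
Compute 2 * L = 2 * 1.67 = 3.34
f = 2 * 343 / 3.34
f = 205.39

205.39 Hz


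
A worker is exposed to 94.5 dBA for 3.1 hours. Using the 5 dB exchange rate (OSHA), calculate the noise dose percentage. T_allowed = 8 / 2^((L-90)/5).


Given values:
  L = 94.5 dBA, T = 3.1 hours
Formula: T_allowed = 8 / 2^((L - 90) / 5)
Compute exponent: (94.5 - 90) / 5 = 0.9
Compute 2^(0.9) = 1.866066
T_allowed = 8 / 1.866066 = 4.287094 hours
Dose = (T / T_allowed) * 100
Dose = (3.1 / 4.287094) * 100 = 72.31

72.31 %


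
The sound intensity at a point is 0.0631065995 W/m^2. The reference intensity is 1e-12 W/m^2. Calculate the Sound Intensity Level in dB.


Given values:
  I = 0.0631065995 W/m^2
  I_ref = 1e-12 W/m^2
Formula: SIL = 10 * log10(I / I_ref)
Compute ratio: I / I_ref = 63106599500
Compute log10: log10(63106599500) = 10.800075
Multiply: SIL = 10 * 10.800075 = 108.0

108.0 dB


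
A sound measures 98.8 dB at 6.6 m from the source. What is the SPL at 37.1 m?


Given values:
  SPL1 = 98.8 dB, r1 = 6.6 m, r2 = 37.1 m
Formula: SPL2 = SPL1 - 20 * log10(r2 / r1)
Compute ratio: r2 / r1 = 37.1 / 6.6 = 5.6212
Compute log10: log10(5.6212) = 0.749829
Compute drop: 20 * 0.749829 = 14.9966
SPL2 = 98.8 - 14.9966 = 83.8

83.8 dB


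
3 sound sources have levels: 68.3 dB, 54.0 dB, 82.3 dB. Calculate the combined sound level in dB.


Formula: L_total = 10 * log10( sum(10^(Li/10)) )
  Source 1: 10^(68.3/10) = 6760829.7539
  Source 2: 10^(54.0/10) = 251188.6432
  Source 3: 10^(82.3/10) = 169824365.2462
Sum of linear values = 176836383.6433
L_total = 10 * log10(176836383.6433) = 82.48

82.48 dB


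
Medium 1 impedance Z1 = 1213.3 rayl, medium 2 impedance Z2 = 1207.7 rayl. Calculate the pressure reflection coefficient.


Given values:
  Z1 = 1213.3 rayl, Z2 = 1207.7 rayl
Formula: R = (Z2 - Z1) / (Z2 + Z1)
Numerator: Z2 - Z1 = 1207.7 - 1213.3 = -5.6
Denominator: Z2 + Z1 = 1207.7 + 1213.3 = 2421.0
R = -5.6 / 2421.0 = -0.0023

-0.0023


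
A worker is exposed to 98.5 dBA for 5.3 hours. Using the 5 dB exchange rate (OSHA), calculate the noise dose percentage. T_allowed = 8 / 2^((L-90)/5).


Given values:
  L = 98.5 dBA, T = 5.3 hours
Formula: T_allowed = 8 / 2^((L - 90) / 5)
Compute exponent: (98.5 - 90) / 5 = 1.7
Compute 2^(1.7) = 3.24901
T_allowed = 8 / 3.24901 = 2.462289 hours
Dose = (T / T_allowed) * 100
Dose = (5.3 / 2.462289) * 100 = 215.25

215.25 %


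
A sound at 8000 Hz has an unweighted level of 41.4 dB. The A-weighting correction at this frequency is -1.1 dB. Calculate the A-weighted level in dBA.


Given values:
  SPL = 41.4 dB
  A-weighting at 8000 Hz = -1.1 dB
Formula: L_A = SPL + A_weight
L_A = 41.4 + (-1.1)
L_A = 40.3

40.3 dBA


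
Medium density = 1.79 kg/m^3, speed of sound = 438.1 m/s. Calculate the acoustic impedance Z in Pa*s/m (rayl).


Given values:
  rho = 1.79 kg/m^3
  c = 438.1 m/s
Formula: Z = rho * c
Z = 1.79 * 438.1
Z = 784.2

784.2 rayl


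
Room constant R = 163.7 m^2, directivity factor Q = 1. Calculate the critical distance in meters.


Given values:
  R = 163.7 m^2, Q = 1
Formula: d_c = 0.141 * sqrt(Q * R)
Compute Q * R = 1 * 163.7 = 163.7
Compute sqrt(163.7) = 12.7945
d_c = 0.141 * 12.7945 = 1.804

1.804 m


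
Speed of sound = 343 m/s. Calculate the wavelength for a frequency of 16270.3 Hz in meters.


Given values:
  c = 343 m/s, f = 16270.3 Hz
Formula: lambda = c / f
lambda = 343 / 16270.3
lambda = 0.0211

0.0211 m


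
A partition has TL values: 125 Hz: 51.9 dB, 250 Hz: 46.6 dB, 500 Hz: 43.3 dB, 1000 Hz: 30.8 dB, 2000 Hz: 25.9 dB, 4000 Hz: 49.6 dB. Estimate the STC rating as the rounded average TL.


Given TL values at each frequency:
  125 Hz: 51.9 dB
  250 Hz: 46.6 dB
  500 Hz: 43.3 dB
  1000 Hz: 30.8 dB
  2000 Hz: 25.9 dB
  4000 Hz: 49.6 dB
Formula: STC ~ round(average of TL values)
Sum = 51.9 + 46.6 + 43.3 + 30.8 + 25.9 + 49.6 = 248.1
Average = 248.1 / 6 = 41.35
Rounded: 41

41


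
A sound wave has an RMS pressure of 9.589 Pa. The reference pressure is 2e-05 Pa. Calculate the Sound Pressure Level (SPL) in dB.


Given values:
  p = 9.589 Pa
  p_ref = 2e-05 Pa
Formula: SPL = 20 * log10(p / p_ref)
Compute ratio: p / p_ref = 9.589 / 2e-05 = 479450
Compute log10: log10(479450) = 5.680743
Multiply: SPL = 20 * 5.680743 = 113.61

113.61 dB


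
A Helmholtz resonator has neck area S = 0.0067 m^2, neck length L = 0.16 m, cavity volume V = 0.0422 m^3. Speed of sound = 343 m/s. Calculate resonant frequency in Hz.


Given values:
  S = 0.0067 m^2, L = 0.16 m, V = 0.0422 m^3, c = 343 m/s
Formula: f = (c / (2*pi)) * sqrt(S / (V * L))
Compute V * L = 0.0422 * 0.16 = 0.006752
Compute S / (V * L) = 0.0067 / 0.006752 = 0.9923
Compute sqrt(0.9923) = 0.996143
Compute c / (2*pi) = 343 / 6.283185 = 54.590148
f = 54.590148 * 0.996143 = 54.38

54.38 Hz


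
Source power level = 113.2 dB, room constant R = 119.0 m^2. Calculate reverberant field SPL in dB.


Given values:
  Lw = 113.2 dB, R = 119.0 m^2
Formula: SPL = Lw + 10 * log10(4 / R)
Compute 4 / R = 4 / 119.0 = 0.033613
Compute 10 * log10(0.033613) = -14.7349
SPL = 113.2 + (-14.7349) = 98.47

98.47 dB


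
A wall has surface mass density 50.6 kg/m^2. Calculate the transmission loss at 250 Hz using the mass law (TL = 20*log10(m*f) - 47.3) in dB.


Given values:
  m = 50.6 kg/m^2, f = 250 Hz
Formula: TL = 20 * log10(m * f) - 47.3
Compute m * f = 50.6 * 250 = 12650.0
Compute log10(12650.0) = 4.102091
Compute 20 * 4.102091 = 82.0418
TL = 82.0418 - 47.3 = 34.74

34.74 dB


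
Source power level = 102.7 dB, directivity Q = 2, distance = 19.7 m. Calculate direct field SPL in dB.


Given values:
  Lw = 102.7 dB, Q = 2, r = 19.7 m
Formula: SPL = Lw + 10 * log10(Q / (4 * pi * r^2))
Compute 4 * pi * r^2 = 4 * pi * 19.7^2 = 4876.8828
Compute Q / denom = 2 / 4876.8828 = 0.0004101
Compute 10 * log10(0.0004101) = -33.8711
SPL = 102.7 + (-33.8711) = 68.83

68.83 dB
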